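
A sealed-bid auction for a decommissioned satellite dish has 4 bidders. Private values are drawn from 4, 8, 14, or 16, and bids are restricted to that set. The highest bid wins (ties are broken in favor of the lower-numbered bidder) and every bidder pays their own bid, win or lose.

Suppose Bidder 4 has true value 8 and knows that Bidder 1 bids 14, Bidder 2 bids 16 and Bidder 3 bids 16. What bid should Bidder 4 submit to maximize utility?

4

Bid 4: loses but pays 4, utility -4.
Bid 8: loses but pays 8, utility -8.
Bid 14: loses but pays 14, utility -14.
Bid 16: loses but pays 16, utility -16.
The best choice is 4 with utility -4.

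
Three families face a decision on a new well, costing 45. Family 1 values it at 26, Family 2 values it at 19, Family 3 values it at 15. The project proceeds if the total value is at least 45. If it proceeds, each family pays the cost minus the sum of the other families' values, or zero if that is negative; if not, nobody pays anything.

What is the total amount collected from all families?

15

Total value 60 ≥ cost 45, so it is built.
Family 1: others sum to 34; max(0, 45 - 34) = 11.
Family 2: others sum to 41; max(0, 45 - 41) = 4.
Family 3: others sum to 45; max(0, 45 - 45) = 0.
Total collected = 11 + 4 + 0 = 15.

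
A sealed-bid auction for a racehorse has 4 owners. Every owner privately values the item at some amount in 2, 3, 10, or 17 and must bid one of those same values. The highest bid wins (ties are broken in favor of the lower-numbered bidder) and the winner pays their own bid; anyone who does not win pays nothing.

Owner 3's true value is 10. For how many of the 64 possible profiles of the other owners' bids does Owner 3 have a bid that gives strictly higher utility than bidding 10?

2

Others bid (2, 2, 2): truth gives 0; bid 3 gives 7 > 0. Violating.
Others bid (2, 2, 3): truth gives 0; bid 3 gives 7 > 0. Violating.
Others bid (2, 2, 10): truth gives 0; no alternative beats it.
Others bid (2, 2, 17): truth gives 0; no alternative beats it.
(Checking all 64 profiles: 2 have a profitable deviation, 62 do not.)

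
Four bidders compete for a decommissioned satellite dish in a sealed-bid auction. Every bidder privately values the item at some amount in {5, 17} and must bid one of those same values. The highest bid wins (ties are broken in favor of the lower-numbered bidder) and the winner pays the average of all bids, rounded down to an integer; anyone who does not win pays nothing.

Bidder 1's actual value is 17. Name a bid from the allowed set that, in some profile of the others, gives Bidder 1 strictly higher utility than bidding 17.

5

Suppose Bidder 2 bids 5, Bidder 3 bids 5 and Bidder 4 bids 5.
Bid 17: wins, pays 8, utility 17 - 8 = 9.
Bid 5: wins, pays 5, utility 17 - 5 = 12.
So bidding 5 beats truth here (12 > 9).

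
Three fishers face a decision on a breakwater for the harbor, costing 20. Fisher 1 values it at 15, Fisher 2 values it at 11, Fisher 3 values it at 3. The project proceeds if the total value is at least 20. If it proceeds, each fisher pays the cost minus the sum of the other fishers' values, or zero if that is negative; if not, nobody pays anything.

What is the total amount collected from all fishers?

8

Total value 29 ≥ cost 20, so it is built.
Fisher 1: others sum to 14; max(0, 20 - 14) = 6.
Fisher 2: others sum to 18; max(0, 20 - 18) = 2.
Fisher 3: others sum to 26; max(0, 20 - 26) = 0.
Total collected = 6 + 2 + 0 = 8.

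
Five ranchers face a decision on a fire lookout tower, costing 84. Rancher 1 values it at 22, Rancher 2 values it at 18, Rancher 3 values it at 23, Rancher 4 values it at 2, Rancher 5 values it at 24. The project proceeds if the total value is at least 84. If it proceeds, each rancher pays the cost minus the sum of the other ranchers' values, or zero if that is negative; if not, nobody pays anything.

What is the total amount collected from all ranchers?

Total value 89 ≥ cost 84, so it is built.
Rancher 1: others sum to 67; max(0, 84 - 67) = 17.
Rancher 2: others sum to 71; max(0, 84 - 71) = 13.
Rancher 3: others sum to 66; max(0, 84 - 66) = 18.
Rancher 4: others sum to 87; max(0, 84 - 87) = 0.
Rancher 5: others sum to 65; max(0, 84 - 65) = 19.
Total collected = 17 + 13 + 18 + 0 + 19 = 67.

67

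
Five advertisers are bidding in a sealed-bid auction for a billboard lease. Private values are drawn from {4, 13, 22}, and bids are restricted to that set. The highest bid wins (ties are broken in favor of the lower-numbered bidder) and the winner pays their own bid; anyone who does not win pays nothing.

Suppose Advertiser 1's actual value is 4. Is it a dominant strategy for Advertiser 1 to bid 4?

Yes

Check each profile of the others' bids and compare truth against every alternative bid.
Others bid (4, 4, 4, 4): truth gives 0, best alternative gives -9.
Others bid (4, 4, 4, 13): truth gives 0, best alternative gives -9.
Others bid (4, 4, 13, 4): truth gives 0, best alternative gives -9.
Others bid (4, 4, 13, 13): truth gives 0, best alternative gives -9.
Others bid (4, 13, 4, 4): truth gives 0, best alternative gives -9.
Others bid (4, 13, 4, 13): truth gives 0, best alternative gives -9.
(Remaining 75 profiles checked similarly; truth is weakly best in each.)
In every case the truthful bid is at least as good as any alternative, so it is a dominant strategy.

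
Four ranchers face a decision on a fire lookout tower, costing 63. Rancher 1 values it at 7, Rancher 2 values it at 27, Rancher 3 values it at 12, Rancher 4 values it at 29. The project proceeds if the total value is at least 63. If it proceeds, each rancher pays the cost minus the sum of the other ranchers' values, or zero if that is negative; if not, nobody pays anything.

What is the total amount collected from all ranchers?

Total value 75 ≥ cost 63, so it is built.
Rancher 1: others sum to 68; max(0, 63 - 68) = 0.
Rancher 2: others sum to 48; max(0, 63 - 48) = 15.
Rancher 3: others sum to 63; max(0, 63 - 63) = 0.
Rancher 4: others sum to 46; max(0, 63 - 46) = 17.
Total collected = 0 + 15 + 0 + 17 = 32.

32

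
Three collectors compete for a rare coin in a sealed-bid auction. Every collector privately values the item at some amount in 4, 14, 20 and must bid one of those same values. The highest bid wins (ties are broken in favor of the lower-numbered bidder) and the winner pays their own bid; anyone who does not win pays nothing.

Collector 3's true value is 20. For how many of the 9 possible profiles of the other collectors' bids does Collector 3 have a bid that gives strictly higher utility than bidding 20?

Others bid (4, 4): truth gives 0; bid 14 gives 6 > 0. Violating.
Others bid (4, 14): truth gives 0; no alternative beats it.
Others bid (4, 20): truth gives 0; no alternative beats it.
(Checking all 9 profiles: 1 has a profitable deviation, 8 do not.)

1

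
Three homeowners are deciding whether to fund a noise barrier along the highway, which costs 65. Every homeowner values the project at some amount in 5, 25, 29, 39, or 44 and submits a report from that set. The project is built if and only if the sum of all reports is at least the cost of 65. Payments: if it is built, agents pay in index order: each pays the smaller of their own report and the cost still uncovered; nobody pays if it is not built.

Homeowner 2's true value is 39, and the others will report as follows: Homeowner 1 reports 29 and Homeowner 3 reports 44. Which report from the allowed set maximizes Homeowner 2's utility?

Report 5: project built, pays 5, utility 39 - 5 = 34.
Report 25: project built, pays 25, utility 39 - 25 = 14.
Report 29: project built, pays 29, utility 39 - 29 = 10.
Report 39: project built, pays 36, utility 39 - 36 = 3.
Report 44: project built, pays 36, utility 39 - 36 = 3.
The best choice is 5 with utility 34.

5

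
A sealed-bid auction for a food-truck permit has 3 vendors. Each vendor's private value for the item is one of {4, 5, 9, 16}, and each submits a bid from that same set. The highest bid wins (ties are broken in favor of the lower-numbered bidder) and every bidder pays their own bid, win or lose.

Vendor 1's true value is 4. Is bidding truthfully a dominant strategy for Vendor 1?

No

Consider the case where Vendor 2 bids 4 and Vendor 3 bids 5.
Truthful bid 4: loses but pays 4, utility -4.
Bid 5 instead: wins, pays 5, utility 4 - 5 = -1.
Since -1 > -4, bidding 5 is strictly better here, so truthful bidding is not dominant.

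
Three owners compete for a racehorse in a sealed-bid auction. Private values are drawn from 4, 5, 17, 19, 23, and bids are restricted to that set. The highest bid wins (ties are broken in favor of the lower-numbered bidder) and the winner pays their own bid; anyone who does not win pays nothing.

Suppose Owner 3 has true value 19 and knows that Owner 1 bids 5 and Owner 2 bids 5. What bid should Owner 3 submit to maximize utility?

Bid 4: loses, pays 0, utility 0.
Bid 5: loses, pays 0, utility 0.
Bid 17: wins, pays 17, utility 19 - 17 = 2.
Bid 19: wins, pays 19, utility 19 - 19 = 0.
Bid 23: wins, pays 23, utility 19 - 23 = -4.
The best choice is 17 with utility 2.

17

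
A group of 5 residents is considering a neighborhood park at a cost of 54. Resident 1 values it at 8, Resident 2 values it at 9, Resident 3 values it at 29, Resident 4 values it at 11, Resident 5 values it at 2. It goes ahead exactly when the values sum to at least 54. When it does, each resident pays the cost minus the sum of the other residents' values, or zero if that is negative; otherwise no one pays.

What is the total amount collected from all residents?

Total value 59 ≥ cost 54, so it is built.
Resident 1: others sum to 51; max(0, 54 - 51) = 3.
Resident 2: others sum to 50; max(0, 54 - 50) = 4.
Resident 3: others sum to 30; max(0, 54 - 30) = 24.
Resident 4: others sum to 48; max(0, 54 - 48) = 6.
Resident 5: others sum to 57; max(0, 54 - 57) = 0.
Total collected = 3 + 4 + 24 + 6 + 0 = 37.

37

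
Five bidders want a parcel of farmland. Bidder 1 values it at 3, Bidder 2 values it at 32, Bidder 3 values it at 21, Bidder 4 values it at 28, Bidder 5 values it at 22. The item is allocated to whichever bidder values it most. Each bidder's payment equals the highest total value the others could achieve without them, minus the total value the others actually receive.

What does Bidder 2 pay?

Bidder 2 has the highest value and receives the item.
Without Bidder 2, the item would go to the next-highest value, 28, so the others could achieve 28.
With Bidder 2 present and winning, the others receive nothing, so their total is 0.
Payment = 28 - 0 = 28.

28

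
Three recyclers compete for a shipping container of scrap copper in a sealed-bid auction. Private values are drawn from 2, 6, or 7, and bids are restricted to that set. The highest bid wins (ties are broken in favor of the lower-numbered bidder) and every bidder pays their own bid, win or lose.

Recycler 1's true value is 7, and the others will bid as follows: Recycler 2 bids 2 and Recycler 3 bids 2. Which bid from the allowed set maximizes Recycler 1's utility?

Bid 2: wins, pays 2, utility 7 - 2 = 5.
Bid 6: wins, pays 6, utility 7 - 6 = 1.
Bid 7: wins, pays 7, utility 7 - 7 = 0.
The best choice is 2 with utility 5.

2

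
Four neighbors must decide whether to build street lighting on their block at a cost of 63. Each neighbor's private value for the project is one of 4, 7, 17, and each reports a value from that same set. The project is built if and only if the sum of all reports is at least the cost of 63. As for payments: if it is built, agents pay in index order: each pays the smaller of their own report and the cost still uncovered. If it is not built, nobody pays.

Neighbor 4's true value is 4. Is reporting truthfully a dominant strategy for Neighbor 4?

Yes

Check each profile of the others' reports and compare truth against every alternative report.
Others report (4, 4, 4): truth gives 0, best alternative gives 0.
Others report (4, 4, 7): truth gives 0, best alternative gives 0.
Others report (4, 4, 17): truth gives 0, best alternative gives 0.
Others report (4, 7, 4): truth gives 0, best alternative gives 0.
Others report (4, 7, 7): truth gives 0, best alternative gives 0.
Others report (4, 7, 17): truth gives 0, best alternative gives 0.
(Remaining 21 profiles checked similarly; truth is weakly best in each.)
In every case the truthful report is at least as good as any alternative, so it is a dominant strategy.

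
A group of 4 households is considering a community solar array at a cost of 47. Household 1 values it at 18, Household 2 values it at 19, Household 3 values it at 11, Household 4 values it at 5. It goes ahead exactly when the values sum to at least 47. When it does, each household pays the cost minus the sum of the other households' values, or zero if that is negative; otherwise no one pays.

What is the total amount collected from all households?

30

Total value 53 ≥ cost 47, so it is built.
Household 1: others sum to 35; max(0, 47 - 35) = 12.
Household 2: others sum to 34; max(0, 47 - 34) = 13.
Household 3: others sum to 42; max(0, 47 - 42) = 5.
Household 4: others sum to 48; max(0, 47 - 48) = 0.
Total collected = 12 + 13 + 5 + 0 = 30.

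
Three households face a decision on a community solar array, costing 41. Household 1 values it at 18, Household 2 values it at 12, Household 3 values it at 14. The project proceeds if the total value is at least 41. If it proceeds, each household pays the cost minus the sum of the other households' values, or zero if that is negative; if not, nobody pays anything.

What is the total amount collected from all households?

Total value 44 ≥ cost 41, so it is built.
Household 1: others sum to 26; max(0, 41 - 26) = 15.
Household 2: others sum to 32; max(0, 41 - 32) = 9.
Household 3: others sum to 30; max(0, 41 - 30) = 11.
Total collected = 15 + 9 + 11 = 35.

35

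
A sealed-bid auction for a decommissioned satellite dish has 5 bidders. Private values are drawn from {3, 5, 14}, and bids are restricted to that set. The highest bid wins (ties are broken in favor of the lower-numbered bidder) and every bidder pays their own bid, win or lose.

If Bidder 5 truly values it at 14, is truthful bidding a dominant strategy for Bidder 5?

No

Consider the case where Bidder 1 bids 3, Bidder 2 bids 3, Bidder 3 bids 3 and Bidder 4 bids 3.
Truthful bid 14: wins, pays 14, utility 14 - 14 = 0.
Bid 5 instead: wins, pays 5, utility 14 - 5 = 9.
Since 9 > 0, bidding 5 is strictly better here, so truthful bidding is not dominant.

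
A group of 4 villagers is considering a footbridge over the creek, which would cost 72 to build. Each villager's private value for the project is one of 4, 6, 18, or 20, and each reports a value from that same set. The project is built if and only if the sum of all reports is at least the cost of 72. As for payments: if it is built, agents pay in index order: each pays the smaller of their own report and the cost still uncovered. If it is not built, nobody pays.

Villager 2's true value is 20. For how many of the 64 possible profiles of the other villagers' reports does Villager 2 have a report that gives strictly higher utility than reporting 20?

Others report (18, 18, 18): truth gives 0; report 18 gives 2 > 0. Violating.
Others report (18, 18, 20): truth gives 0; report 18 gives 2 > 0. Violating.
Others report (18, 20, 18): truth gives 0; report 18 gives 2 > 0. Violating.
Others report (18, 20, 20): truth gives 0; report 18 gives 2 > 0. Violating.
Others report (4, 4, 4): truth gives 0; no alternative beats it.
Others report (4, 4, 6): truth gives 0; no alternative beats it.
(Checking all 64 profiles: 8 have a profitable deviation, 56 do not.)

8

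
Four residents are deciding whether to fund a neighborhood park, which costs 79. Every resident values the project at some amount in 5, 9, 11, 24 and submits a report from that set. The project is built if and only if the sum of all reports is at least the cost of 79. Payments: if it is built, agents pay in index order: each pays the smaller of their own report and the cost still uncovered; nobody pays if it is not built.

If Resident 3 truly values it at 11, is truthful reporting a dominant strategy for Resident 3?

Consider the case where Resident 1 reports 24, Resident 2 reports 24 and Resident 4 reports 24.
Truthful report 11: project built, pays 11, utility 11 - 11 = 0.
Report 9 instead: project built, pays 9, utility 11 - 9 = 2.
Since 2 > 0, reporting 9 is strictly better here, so truthful reporting is not dominant.

No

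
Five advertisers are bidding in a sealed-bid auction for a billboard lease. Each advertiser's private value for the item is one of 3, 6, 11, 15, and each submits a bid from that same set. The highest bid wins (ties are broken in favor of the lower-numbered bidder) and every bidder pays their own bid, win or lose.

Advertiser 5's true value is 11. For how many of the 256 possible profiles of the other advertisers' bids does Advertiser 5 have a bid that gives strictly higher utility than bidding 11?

Others bid (3, 3, 3, 3): truth gives 0; bid 6 gives 5 > 0. Violating.
Others bid (3, 3, 3, 11): truth gives -11; bid 3 gives -3 > -11. Violating.
Others bid (3, 3, 3, 15): truth gives -11; bid 3 gives -3 > -11. Violating.
Others bid (3, 3, 6, 11): truth gives -11; bid 3 gives -3 > -11. Violating.
Others bid (3, 3, 3, 6): truth gives 0; no alternative beats it.
Others bid (3, 3, 6, 3): truth gives 0; no alternative beats it.
(Checking all 256 profiles: 241 have a profitable deviation, 15 do not.)

241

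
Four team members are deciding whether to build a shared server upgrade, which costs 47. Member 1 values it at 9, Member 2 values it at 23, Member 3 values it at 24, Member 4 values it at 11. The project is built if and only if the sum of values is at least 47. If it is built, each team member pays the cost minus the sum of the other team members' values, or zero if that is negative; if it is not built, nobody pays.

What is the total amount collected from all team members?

Total value 67 ≥ cost 47, so it is built.
Member 1: others sum to 58; max(0, 47 - 58) = 0.
Member 2: others sum to 44; max(0, 47 - 44) = 3.
Member 3: others sum to 43; max(0, 47 - 43) = 4.
Member 4: others sum to 56; max(0, 47 - 56) = 0.
Total collected = 0 + 3 + 4 + 0 = 7.

7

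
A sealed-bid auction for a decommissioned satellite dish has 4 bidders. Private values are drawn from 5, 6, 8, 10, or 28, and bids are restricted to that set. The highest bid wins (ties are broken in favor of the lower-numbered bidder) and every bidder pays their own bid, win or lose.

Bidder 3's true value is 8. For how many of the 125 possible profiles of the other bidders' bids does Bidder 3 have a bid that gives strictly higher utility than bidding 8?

115

Others bid (5, 5, 5): truth gives 0; bid 6 gives 2 > 0. Violating.
Others bid (5, 5, 6): truth gives 0; bid 6 gives 2 > 0. Violating.
Others bid (5, 5, 10): truth gives -8; bid 10 gives -2 > -8. Violating.
Others bid (5, 5, 28): truth gives -8; bid 5 gives -5 > -8. Violating.
Others bid (5, 5, 8): truth gives 0; no alternative beats it.
Others bid (5, 6, 5): truth gives 0; no alternative beats it.
(Checking all 125 profiles: 115 have a profitable deviation, 10 do not.)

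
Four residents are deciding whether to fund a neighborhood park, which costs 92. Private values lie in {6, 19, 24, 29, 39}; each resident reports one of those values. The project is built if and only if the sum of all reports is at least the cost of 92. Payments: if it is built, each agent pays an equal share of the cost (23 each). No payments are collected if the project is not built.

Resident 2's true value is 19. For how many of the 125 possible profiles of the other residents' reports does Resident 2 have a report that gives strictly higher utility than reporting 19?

27

Others report (6, 29, 39): truth gives -4; report 6 gives 0 > -4. Violating.
Others report (6, 39, 29): truth gives -4; report 6 gives 0 > -4. Violating.
Others report (6, 39, 39): truth gives -4; report 6 gives 0 > -4. Violating.
Others report (19, 19, 39): truth gives -4; report 6 gives 0 > -4. Violating.
Others report (6, 6, 6): truth gives 0; no alternative beats it.
Others report (6, 6, 19): truth gives 0; no alternative beats it.
(Checking all 125 profiles: 27 have a profitable deviation, 98 do not.)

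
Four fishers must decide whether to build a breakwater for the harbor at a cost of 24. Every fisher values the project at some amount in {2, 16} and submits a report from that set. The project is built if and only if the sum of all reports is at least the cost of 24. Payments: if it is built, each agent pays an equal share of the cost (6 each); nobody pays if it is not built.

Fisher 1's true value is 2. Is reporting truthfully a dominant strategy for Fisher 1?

Yes

Check each profile of the others' reports and compare truth against every alternative report.
Others report (2, 2, 16): truth gives 0, best alternative gives -4.
Others report (2, 16, 2): truth gives 0, best alternative gives -4.
Others report (16, 2, 2): truth gives 0, best alternative gives -4.
Others report (2, 16, 16): truth gives -4, best alternative gives -4.
Others report (16, 2, 16): truth gives -4, best alternative gives -4.
Others report (16, 16, 2): truth gives -4, best alternative gives -4.
(Remaining 2 profiles checked similarly; truth is weakly best in each.)
In every case the truthful report is at least as good as any alternative, so it is a dominant strategy.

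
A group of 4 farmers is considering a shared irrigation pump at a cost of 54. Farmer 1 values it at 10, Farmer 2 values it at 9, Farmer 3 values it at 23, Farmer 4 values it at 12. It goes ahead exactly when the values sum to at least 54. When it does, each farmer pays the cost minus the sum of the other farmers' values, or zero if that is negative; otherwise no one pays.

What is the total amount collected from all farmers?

54

Total value 54 ≥ cost 54, so it is built.
Farmer 1: others sum to 44; max(0, 54 - 44) = 10.
Farmer 2: others sum to 45; max(0, 54 - 45) = 9.
Farmer 3: others sum to 31; max(0, 54 - 31) = 23.
Farmer 4: others sum to 42; max(0, 54 - 42) = 12.
Total collected = 10 + 9 + 23 + 12 = 54.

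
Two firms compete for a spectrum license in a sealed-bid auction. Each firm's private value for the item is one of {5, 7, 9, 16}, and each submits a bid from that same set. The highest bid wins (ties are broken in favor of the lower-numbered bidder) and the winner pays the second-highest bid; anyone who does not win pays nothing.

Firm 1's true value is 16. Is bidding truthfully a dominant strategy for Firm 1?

Yes

Check each profile of the others' bids and compare truth against every alternative bid.
Others bid (5): truth gives 11, best alternative gives 11.
Others bid (7): truth gives 9, best alternative gives 9.
Others bid (9): truth gives 7, best alternative gives 7.
Others bid (16): truth gives 0, best alternative gives 0.
In every case the truthful bid is at least as good as any alternative, so it is a dominant strategy.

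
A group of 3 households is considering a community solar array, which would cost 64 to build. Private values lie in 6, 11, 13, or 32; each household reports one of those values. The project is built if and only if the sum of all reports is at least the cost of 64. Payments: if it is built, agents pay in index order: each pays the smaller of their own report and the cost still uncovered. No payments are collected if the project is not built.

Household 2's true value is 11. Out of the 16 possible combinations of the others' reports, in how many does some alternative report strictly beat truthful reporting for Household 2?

Others report (32, 32): truth gives 0; report 6 gives 5 > 0. Violating.
Others report (6, 6): truth gives 0; no alternative beats it.
Others report (6, 11): truth gives 0; no alternative beats it.
(Checking all 16 profiles: 1 has a profitable deviation, 15 do not.)

1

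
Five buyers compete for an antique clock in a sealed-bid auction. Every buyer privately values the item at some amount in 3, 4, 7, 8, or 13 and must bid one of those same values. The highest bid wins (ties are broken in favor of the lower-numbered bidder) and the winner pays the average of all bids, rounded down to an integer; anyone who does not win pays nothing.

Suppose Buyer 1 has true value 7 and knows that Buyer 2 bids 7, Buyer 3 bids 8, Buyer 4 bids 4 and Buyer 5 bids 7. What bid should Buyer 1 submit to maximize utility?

Bid 3: loses, pays 0, utility 0.
Bid 4: loses, pays 0, utility 0.
Bid 7: loses, pays 0, utility 0.
Bid 8: wins, pays 6, utility 7 - 6 = 1.
Bid 13: wins, pays 7, utility 7 - 7 = 0.
The best choice is 8 with utility 1.

8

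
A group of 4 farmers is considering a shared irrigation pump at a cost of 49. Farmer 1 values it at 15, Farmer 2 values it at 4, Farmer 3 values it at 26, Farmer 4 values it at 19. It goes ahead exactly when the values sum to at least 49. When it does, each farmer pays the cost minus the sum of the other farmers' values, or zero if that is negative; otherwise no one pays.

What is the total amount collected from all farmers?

Total value 64 ≥ cost 49, so it is built.
Farmer 1: others sum to 49; max(0, 49 - 49) = 0.
Farmer 2: others sum to 60; max(0, 49 - 60) = 0.
Farmer 3: others sum to 38; max(0, 49 - 38) = 11.
Farmer 4: others sum to 45; max(0, 49 - 45) = 4.
Total collected = 0 + 0 + 11 + 4 = 15.

15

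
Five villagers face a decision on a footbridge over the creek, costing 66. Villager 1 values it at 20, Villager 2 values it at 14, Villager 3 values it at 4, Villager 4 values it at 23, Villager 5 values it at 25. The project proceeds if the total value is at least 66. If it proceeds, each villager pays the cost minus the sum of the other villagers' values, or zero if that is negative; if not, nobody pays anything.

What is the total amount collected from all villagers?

Total value 86 ≥ cost 66, so it is built.
Villager 1: others sum to 66; max(0, 66 - 66) = 0.
Villager 2: others sum to 72; max(0, 66 - 72) = 0.
Villager 3: others sum to 82; max(0, 66 - 82) = 0.
Villager 4: others sum to 63; max(0, 66 - 63) = 3.
Villager 5: others sum to 61; max(0, 66 - 61) = 5.
Total collected = 0 + 0 + 0 + 3 + 5 = 8.

8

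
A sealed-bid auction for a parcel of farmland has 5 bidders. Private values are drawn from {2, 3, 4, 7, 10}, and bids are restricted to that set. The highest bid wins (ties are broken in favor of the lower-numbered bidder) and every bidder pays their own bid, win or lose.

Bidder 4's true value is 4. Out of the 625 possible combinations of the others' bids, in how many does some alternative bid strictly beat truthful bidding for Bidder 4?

603

Others bid (2, 2, 2, 2): truth gives 0; bid 3 gives 1 > 0. Violating.
Others bid (2, 2, 2, 3): truth gives 0; bid 3 gives 1 > 0. Violating.
Others bid (2, 2, 2, 7): truth gives -4; bid 2 gives -2 > -4. Violating.
Others bid (2, 2, 2, 10): truth gives -4; bid 2 gives -2 > -4. Violating.
Others bid (2, 2, 2, 4): truth gives 0; no alternative beats it.
Others bid (2, 2, 3, 2): truth gives 0; no alternative beats it.
(Checking all 625 profiles: 603 have a profitable deviation, 22 do not.)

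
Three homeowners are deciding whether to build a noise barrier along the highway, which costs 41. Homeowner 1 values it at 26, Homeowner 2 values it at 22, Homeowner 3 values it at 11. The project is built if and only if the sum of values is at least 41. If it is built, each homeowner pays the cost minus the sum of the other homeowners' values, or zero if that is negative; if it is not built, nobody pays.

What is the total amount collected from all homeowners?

Total value 59 ≥ cost 41, so it is built.
Homeowner 1: others sum to 33; max(0, 41 - 33) = 8.
Homeowner 2: others sum to 37; max(0, 41 - 37) = 4.
Homeowner 3: others sum to 48; max(0, 41 - 48) = 0.
Total collected = 8 + 4 + 0 = 12.

12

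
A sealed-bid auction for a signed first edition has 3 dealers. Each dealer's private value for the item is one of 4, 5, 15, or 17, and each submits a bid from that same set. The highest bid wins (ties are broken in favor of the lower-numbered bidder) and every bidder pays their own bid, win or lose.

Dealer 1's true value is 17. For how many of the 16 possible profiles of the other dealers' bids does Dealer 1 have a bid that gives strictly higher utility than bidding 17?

9

Others bid (4, 4): truth gives 0; bid 4 gives 13 > 0. Violating.
Others bid (4, 5): truth gives 0; bid 5 gives 12 > 0. Violating.
Others bid (4, 15): truth gives 0; bid 15 gives 2 > 0. Violating.
Others bid (5, 4): truth gives 0; bid 5 gives 12 > 0. Violating.
Others bid (4, 17): truth gives 0; no alternative beats it.
Others bid (5, 17): truth gives 0; no alternative beats it.
(Checking all 16 profiles: 9 have a profitable deviation, 7 do not.)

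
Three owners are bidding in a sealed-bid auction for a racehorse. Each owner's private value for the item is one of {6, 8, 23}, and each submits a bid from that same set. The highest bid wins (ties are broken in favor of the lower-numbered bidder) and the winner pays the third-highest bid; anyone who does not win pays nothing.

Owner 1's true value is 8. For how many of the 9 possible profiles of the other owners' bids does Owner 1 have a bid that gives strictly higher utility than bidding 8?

2

Others bid (6, 23): truth gives 0; bid 23 gives 2 > 0. Violating.
Others bid (23, 6): truth gives 0; bid 23 gives 2 > 0. Violating.
Others bid (6, 6): truth gives 2; no alternative beats it.
Others bid (6, 8): truth gives 2; no alternative beats it.
(Checking all 9 profiles: 2 have a profitable deviation, 7 do not.)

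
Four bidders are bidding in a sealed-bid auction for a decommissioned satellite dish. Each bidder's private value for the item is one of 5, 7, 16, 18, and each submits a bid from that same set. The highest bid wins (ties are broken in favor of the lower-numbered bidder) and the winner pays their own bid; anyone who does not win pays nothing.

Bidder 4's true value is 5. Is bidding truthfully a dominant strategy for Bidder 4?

Yes

Check each profile of the others' bids and compare truth against every alternative bid.
Others bid (5, 5, 5): truth gives 0, best alternative gives -2.
Others bid (5, 5, 7): truth gives 0, best alternative gives 0.
Others bid (5, 5, 16): truth gives 0, best alternative gives 0.
Others bid (5, 5, 18): truth gives 0, best alternative gives 0.
Others bid (5, 7, 5): truth gives 0, best alternative gives 0.
Others bid (5, 7, 7): truth gives 0, best alternative gives 0.
(Remaining 58 profiles checked similarly; truth is weakly best in each.)
In every case the truthful bid is at least as good as any alternative, so it is a dominant strategy.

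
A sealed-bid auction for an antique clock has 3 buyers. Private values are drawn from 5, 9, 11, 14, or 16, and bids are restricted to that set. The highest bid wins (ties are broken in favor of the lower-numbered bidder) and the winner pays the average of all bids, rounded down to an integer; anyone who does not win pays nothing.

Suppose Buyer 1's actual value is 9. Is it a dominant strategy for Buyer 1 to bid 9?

Consider the case where Buyer 2 bids 5 and Buyer 3 bids 5.
Truthful bid 9: wins, pays 6, utility 9 - 6 = 3.
Bid 5 instead: wins, pays 5, utility 9 - 5 = 4.
Since 4 > 3, bidding 5 is strictly better here, so truthful bidding is not dominant.

No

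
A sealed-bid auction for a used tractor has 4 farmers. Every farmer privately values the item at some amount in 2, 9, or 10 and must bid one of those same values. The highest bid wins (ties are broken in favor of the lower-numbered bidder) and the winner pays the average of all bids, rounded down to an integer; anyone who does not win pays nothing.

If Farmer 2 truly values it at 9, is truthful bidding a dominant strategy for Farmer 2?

Consider the case where Farmer 1 bids 2, Farmer 3 bids 2 and Farmer 4 bids 10.
Truthful bid 9: loses, pays 0, utility 0.
Bid 10 instead: wins, pays 6, utility 9 - 6 = 3.
Since 3 > 0, bidding 10 is strictly better here, so truthful bidding is not dominant.

No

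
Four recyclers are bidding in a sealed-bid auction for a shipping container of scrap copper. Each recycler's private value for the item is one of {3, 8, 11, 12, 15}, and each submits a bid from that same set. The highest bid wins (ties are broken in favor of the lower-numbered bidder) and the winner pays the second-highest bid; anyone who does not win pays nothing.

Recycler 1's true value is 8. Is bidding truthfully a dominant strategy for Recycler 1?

Yes

Check each profile of the others' bids and compare truth against every alternative bid.
Others bid (3, 3, 3): truth gives 5, best alternative gives 5.
Others bid (3, 3, 8): truth gives 0, best alternative gives 0.
Others bid (3, 3, 11): truth gives 0, best alternative gives 0.
Others bid (3, 3, 12): truth gives 0, best alternative gives 0.
Others bid (3, 3, 15): truth gives 0, best alternative gives 0.
Others bid (3, 8, 3): truth gives 0, best alternative gives 0.
(Remaining 119 profiles checked similarly; truth is weakly best in each.)
In every case the truthful bid is at least as good as any alternative, so it is a dominant strategy.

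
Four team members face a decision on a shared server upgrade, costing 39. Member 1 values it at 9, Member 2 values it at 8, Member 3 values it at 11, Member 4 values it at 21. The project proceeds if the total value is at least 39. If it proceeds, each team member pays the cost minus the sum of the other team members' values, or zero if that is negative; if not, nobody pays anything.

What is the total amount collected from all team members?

Total value 49 ≥ cost 39, so it is built.
Member 1: others sum to 40; max(0, 39 - 40) = 0.
Member 2: others sum to 41; max(0, 39 - 41) = 0.
Member 3: others sum to 38; max(0, 39 - 38) = 1.
Member 4: others sum to 28; max(0, 39 - 28) = 11.
Total collected = 0 + 0 + 1 + 11 = 12.

12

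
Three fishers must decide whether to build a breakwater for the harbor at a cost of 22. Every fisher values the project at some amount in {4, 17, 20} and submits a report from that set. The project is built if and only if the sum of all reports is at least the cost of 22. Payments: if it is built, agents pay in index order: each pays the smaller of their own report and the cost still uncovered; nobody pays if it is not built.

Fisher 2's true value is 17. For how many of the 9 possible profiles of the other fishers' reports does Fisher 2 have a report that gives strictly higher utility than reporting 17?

Others report (4, 17): truth gives 0; report 4 gives 13 > 0. Violating.
Others report (4, 20): truth gives 0; report 4 gives 13 > 0. Violating.
Others report (17, 4): truth gives 12; report 4 gives 13 > 12. Violating.
Others report (17, 17): truth gives 12; report 4 gives 13 > 12. Violating.
Others report (4, 4): truth gives 0; no alternative beats it.
Others report (20, 4): truth gives 15; no alternative beats it.
(Checking all 9 profiles: 5 have a profitable deviation, 4 do not.)

5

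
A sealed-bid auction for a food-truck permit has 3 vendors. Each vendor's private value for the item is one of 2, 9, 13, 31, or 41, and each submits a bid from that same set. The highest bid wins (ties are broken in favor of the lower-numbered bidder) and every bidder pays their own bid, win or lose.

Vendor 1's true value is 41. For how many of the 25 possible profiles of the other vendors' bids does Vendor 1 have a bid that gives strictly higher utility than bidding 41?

16

Others bid (2, 2): truth gives 0; bid 2 gives 39 > 0. Violating.
Others bid (2, 9): truth gives 0; bid 9 gives 32 > 0. Violating.
Others bid (2, 13): truth gives 0; bid 13 gives 28 > 0. Violating.
Others bid (2, 31): truth gives 0; bid 31 gives 10 > 0. Violating.
Others bid (2, 41): truth gives 0; no alternative beats it.
Others bid (9, 41): truth gives 0; no alternative beats it.
(Checking all 25 profiles: 16 have a profitable deviation, 9 do not.)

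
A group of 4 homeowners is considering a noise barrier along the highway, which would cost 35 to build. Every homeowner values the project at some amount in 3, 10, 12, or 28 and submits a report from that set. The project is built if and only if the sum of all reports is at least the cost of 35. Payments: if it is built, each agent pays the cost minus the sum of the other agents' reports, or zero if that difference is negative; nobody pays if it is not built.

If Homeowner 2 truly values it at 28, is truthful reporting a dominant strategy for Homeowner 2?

Yes

Check each profile of the others' reports and compare truth against every alternative report.
Others report (3, 3, 12): truth gives 11, best alternative gives 0.
Others report (3, 12, 3): truth gives 11, best alternative gives 0.
Others report (12, 3, 3): truth gives 11, best alternative gives 0.
Others report (3, 3, 10): truth gives 9, best alternative gives 0.
Others report (3, 10, 3): truth gives 9, best alternative gives 0.
Others report (10, 3, 3): truth gives 9, best alternative gives 0.
(Remaining 58 profiles checked similarly; truth is weakly best in each.)
In every case the truthful report is at least as good as any alternative, so it is a dominant strategy.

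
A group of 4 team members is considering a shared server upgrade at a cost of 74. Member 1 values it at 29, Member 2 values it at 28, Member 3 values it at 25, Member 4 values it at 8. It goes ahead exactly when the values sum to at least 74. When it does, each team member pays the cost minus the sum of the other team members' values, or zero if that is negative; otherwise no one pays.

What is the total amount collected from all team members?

Total value 90 ≥ cost 74, so it is built.
Member 1: others sum to 61; max(0, 74 - 61) = 13.
Member 2: others sum to 62; max(0, 74 - 62) = 12.
Member 3: others sum to 65; max(0, 74 - 65) = 9.
Member 4: others sum to 82; max(0, 74 - 82) = 0.
Total collected = 13 + 12 + 9 + 0 = 34.

34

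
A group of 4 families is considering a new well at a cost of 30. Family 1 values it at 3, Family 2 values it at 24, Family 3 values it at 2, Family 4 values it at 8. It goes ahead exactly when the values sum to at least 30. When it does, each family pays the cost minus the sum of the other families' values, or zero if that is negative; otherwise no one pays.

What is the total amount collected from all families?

Total value 37 ≥ cost 30, so it is built.
Family 1: others sum to 34; max(0, 30 - 34) = 0.
Family 2: others sum to 13; max(0, 30 - 13) = 17.
Family 3: others sum to 35; max(0, 30 - 35) = 0.
Family 4: others sum to 29; max(0, 30 - 29) = 1.
Total collected = 0 + 17 + 0 + 1 = 18.

18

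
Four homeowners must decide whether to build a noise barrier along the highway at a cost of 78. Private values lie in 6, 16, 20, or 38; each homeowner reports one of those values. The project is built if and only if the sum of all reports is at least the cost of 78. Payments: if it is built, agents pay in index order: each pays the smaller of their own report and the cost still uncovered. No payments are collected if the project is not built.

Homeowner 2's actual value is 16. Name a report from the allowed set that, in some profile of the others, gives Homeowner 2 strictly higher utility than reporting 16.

Suppose Homeowner 1 reports 6, Homeowner 3 reports 38 and Homeowner 4 reports 38.
Report 16: project built, pays 16, utility 16 - 16 = 0.
Report 6: project built, pays 6, utility 16 - 6 = 10.
So reporting 6 beats truth here (10 > 0).

6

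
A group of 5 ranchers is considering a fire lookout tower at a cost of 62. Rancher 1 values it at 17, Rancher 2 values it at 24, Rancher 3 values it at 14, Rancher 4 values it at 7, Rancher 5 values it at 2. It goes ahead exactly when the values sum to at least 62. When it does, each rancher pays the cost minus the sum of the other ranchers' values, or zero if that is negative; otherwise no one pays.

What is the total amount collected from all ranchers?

Total value 64 ≥ cost 62, so it is built.
Rancher 1: others sum to 47; max(0, 62 - 47) = 15.
Rancher 2: others sum to 40; max(0, 62 - 40) = 22.
Rancher 3: others sum to 50; max(0, 62 - 50) = 12.
Rancher 4: others sum to 57; max(0, 62 - 57) = 5.
Rancher 5: others sum to 62; max(0, 62 - 62) = 0.
Total collected = 15 + 22 + 12 + 5 + 0 = 54.

54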